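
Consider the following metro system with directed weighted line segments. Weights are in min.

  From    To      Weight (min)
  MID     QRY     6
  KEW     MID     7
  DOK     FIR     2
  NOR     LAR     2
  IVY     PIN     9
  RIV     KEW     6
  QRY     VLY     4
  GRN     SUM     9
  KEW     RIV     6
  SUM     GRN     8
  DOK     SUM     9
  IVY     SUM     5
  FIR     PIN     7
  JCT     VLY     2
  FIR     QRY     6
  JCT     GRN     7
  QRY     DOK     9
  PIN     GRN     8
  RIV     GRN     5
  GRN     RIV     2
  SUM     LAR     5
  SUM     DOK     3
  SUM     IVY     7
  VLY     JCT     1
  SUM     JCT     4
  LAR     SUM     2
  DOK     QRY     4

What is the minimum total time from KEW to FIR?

24 min

Shortest distances from KEW:
KEW: 0
RIV: 6  (via KEW)
MID: 7  (via KEW)
GRN: 11  (via RIV)
QRY: 13  (via MID)
VLY: 17  (via QRY)
JCT: 18  (via VLY)
SUM: 20  (via GRN)
DOK: 22  (via QRY)
FIR: 24  (via DOK)
Shortest route: KEW → MID → QRY → DOK → FIR = 24 min.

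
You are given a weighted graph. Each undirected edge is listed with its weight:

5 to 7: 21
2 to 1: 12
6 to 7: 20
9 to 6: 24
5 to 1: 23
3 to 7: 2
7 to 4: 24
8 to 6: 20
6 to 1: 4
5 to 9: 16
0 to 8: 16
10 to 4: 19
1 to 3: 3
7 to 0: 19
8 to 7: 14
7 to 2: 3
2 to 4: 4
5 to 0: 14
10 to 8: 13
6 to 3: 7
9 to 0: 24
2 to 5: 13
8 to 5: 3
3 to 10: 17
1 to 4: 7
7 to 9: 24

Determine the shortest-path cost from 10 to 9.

Candidate routes:
10–3–7–9: 17+2+24 = 43
10–3–6–9: 17+7+24 = 48
10–8–5–9: 13+3+16 = 32
The minimum is 32 via 10–8–5–9.

32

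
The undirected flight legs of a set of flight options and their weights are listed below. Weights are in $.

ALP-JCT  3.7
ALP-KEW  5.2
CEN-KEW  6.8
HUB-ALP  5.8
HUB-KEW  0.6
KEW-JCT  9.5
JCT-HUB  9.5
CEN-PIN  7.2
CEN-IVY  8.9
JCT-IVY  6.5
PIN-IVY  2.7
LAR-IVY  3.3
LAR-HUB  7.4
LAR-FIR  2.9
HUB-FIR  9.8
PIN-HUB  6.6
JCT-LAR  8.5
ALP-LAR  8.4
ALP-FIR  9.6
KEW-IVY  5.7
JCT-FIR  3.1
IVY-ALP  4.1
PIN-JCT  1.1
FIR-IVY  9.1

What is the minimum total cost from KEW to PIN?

Settle nodes by increasing distance from KEW:
KEW: 0
HUB: 0.6  (via KEW)
ALP: 5.2  (via KEW)
IVY: 5.7  (via KEW)
CEN: 6.8  (via KEW)
PIN: 7.2  (via HUB)
Shortest route: KEW–HUB–PIN = $7.2.

$7.2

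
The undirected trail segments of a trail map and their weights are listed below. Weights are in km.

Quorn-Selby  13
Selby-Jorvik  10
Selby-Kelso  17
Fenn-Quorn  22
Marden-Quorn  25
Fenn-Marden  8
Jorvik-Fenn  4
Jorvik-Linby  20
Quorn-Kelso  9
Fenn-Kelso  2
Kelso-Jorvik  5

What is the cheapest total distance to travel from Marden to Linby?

Shortest distances from Marden:
Marden: 0
Fenn: 8  (via Marden)
Kelso: 10  (via Fenn)
Jorvik: 12  (via Fenn)
Quorn: 19  (via Kelso)
Selby: 22  (via Jorvik)
Linby: 32  (via Jorvik)
Shortest route: Marden–Fenn–Jorvik–Linby = 32 km.

32 km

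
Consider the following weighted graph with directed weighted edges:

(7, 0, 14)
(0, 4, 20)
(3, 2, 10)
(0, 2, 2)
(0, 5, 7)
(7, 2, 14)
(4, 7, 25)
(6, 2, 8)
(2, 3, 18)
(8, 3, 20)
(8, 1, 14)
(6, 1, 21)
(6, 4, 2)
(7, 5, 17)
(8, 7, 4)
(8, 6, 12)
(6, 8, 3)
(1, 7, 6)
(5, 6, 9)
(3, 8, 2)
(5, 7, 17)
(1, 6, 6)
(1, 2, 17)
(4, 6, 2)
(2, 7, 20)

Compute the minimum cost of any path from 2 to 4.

34

Compare a few routes:
2–7–5–6–4: 20+17+9+2 = 48
2–3–8–6–4: 18+2+12+2 = 34
2–3–8–1–6–4: 18+2+14+6+2 = 42
The minimum is 34 via 2–3–8–6–4.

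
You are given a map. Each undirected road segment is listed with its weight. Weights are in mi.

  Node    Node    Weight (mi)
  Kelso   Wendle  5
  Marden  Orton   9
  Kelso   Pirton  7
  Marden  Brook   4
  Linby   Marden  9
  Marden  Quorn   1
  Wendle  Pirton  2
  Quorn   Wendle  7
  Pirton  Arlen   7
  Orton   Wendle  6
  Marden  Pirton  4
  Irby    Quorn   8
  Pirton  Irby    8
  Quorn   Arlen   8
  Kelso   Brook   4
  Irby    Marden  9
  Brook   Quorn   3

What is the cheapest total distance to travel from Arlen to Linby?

18 mi

Compare a few routes:
Arlen → Pirton → Marden → Linby: 7+4+9 = 20
Arlen → Quorn → Marden → Linby: 8+1+9 = 18
Cheapest is Arlen → Quorn → Marden → Linby at 18 mi.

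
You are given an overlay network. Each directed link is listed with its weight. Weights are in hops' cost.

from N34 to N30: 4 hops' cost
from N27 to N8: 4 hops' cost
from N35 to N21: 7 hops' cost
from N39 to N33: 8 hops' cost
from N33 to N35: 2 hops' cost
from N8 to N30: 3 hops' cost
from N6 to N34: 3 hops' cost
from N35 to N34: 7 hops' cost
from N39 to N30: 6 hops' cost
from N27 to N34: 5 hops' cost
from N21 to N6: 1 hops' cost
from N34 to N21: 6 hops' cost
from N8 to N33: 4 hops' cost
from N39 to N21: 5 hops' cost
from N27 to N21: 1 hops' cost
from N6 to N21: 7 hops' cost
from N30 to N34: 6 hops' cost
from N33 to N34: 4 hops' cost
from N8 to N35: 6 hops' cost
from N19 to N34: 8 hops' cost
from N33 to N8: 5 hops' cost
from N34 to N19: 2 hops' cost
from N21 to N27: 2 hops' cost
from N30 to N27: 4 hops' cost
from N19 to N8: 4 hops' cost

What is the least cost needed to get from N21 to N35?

Settle nodes by increasing distance from N21:
N21: 0
N6: 1  (via N21)
N27: 2  (via N21)
N34: 4  (via N6)
N19: 6  (via N34)
N8: 6  (via N27)
N30: 8  (via N34)
N33: 10  (via N8)
N35: 12  (via N8)
Shortest route: N21 → N27 → N8 → N35 = 12 hops' cost.

12 hops' cost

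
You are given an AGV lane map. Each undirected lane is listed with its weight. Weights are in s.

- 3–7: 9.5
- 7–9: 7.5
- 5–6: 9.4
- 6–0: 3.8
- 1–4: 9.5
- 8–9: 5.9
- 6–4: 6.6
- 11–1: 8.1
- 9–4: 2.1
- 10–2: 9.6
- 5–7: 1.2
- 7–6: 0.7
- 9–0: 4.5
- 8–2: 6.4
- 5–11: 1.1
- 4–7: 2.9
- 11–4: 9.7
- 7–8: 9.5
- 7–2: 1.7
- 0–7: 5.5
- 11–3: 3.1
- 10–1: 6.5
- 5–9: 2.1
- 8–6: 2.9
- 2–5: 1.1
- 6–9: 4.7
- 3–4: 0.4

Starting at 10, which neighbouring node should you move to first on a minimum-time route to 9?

Candidate routes:
10 → 2 → 7 → 5 → 9: 9.6+1.7+1.2+2.1 = 14.6
10 → 2 → 7 → 4 → 9: 9.6+1.7+2.9+2.1 = 16.3
10 → 2 → 5 → 9: 9.6+1.1+2.1 = 12.8
10 → 2 → 7 → 6 → 9: 9.6+1.7+0.7+4.7 = 16.7
Cheapest is 10 → 2 → 5 → 9 at 12.8 s.
So from 10 the first move is to 2.

2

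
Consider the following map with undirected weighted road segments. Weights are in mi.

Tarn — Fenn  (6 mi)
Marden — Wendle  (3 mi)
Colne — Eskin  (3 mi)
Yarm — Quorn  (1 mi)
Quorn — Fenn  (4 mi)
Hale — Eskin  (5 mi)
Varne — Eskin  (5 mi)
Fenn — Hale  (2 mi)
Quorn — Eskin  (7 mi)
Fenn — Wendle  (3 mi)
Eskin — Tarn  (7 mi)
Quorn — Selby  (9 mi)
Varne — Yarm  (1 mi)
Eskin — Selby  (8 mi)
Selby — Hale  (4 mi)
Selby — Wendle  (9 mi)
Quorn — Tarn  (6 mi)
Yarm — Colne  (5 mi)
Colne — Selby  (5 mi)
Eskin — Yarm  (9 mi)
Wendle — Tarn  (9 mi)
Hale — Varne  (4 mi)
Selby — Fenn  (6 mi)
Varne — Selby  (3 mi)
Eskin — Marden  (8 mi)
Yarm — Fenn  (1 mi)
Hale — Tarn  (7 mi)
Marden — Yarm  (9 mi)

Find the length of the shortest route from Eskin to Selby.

8 mi

Settle nodes by increasing distance from Eskin:
Eskin: 0
Colne: 3  (via Eskin)
Hale: 5  (via Eskin)
Varne: 5  (via Eskin)
Yarm: 6  (via Varne)
Quorn: 7  (via Eskin)
Fenn: 7  (via Hale)
Tarn: 7  (via Eskin)
Selby: 8  (via Eskin)
Shortest route: Eskin–Selby = 8 mi.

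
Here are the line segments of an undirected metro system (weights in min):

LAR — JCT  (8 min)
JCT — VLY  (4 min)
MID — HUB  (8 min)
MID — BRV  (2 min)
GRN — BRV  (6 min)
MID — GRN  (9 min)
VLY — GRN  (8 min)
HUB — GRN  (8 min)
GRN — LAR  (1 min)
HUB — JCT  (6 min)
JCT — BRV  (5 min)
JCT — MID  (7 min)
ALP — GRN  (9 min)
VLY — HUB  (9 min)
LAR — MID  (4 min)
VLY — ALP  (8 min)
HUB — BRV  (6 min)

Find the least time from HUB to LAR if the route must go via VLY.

18 min

Best HUB to VLY: HUB → VLY costing 9
Best VLY to LAR: VLY → GRN → LAR costing 9
Total via VLY: 9 + 9 = 18 min.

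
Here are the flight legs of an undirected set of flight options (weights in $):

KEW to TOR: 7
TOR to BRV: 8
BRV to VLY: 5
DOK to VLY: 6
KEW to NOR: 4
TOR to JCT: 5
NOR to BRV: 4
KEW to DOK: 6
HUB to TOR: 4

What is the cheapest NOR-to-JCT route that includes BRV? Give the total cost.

$17

Best NOR to BRV: NOR → BRV costing 4
Best BRV to JCT: BRV → TOR → JCT costing 13
Total via BRV: 4 + 13 = $17.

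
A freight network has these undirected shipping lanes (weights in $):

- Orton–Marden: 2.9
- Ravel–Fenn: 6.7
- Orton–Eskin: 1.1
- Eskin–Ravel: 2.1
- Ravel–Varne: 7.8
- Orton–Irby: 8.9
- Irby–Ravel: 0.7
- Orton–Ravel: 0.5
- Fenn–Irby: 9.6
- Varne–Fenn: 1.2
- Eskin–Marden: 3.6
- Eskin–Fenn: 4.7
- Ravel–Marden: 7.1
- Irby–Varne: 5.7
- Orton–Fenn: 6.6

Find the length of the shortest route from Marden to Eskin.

$3.6

Shortest distances from Marden:
Marden: 0
Orton: 2.9  (via Marden)
Ravel: 3.4  (via Orton)
Eskin: 3.6  (via Marden)
Shortest route: Marden → Eskin = $3.6.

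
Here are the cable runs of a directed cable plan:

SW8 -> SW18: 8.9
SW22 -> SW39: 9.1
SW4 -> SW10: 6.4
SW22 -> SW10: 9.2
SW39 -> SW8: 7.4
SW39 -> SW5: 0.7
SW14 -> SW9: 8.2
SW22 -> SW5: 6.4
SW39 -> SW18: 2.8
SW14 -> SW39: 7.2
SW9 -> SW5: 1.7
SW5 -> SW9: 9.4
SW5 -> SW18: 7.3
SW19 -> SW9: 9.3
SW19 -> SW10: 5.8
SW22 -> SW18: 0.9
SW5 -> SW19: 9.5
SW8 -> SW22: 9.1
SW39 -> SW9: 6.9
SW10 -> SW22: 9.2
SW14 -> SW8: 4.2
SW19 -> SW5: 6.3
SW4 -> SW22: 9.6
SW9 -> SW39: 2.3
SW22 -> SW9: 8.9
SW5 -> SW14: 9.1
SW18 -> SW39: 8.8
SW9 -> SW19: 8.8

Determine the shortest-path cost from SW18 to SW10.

24.8

Running Dijkstra from SW18:
SW18: 0
SW39: 8.8  (via SW18)
SW5: 9.5  (via SW39)
SW9: 15.7  (via SW39)
SW8: 16.2  (via SW39)
SW14: 18.6  (via SW5)
SW19: 19  (via SW5)
SW10: 24.8  (via SW19)
Shortest route: SW18 → SW39 → SW5 → SW19 → SW10 = 24.8.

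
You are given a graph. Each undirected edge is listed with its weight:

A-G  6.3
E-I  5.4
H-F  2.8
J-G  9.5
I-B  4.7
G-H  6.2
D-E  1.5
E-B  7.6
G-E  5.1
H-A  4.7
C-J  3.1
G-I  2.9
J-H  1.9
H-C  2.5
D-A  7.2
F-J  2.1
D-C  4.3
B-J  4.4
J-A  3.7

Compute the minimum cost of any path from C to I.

Settle nodes by increasing distance from C:
C: 0
H: 2.5  (via C)
J: 3.1  (via C)
D: 4.3  (via C)
F: 5.2  (via J)
E: 5.8  (via D)
A: 6.8  (via J)
B: 7.5  (via J)
G: 8.7  (via H)
I: 11.2  (via E)
Shortest route: C–D–E–I = 11.2.

11.2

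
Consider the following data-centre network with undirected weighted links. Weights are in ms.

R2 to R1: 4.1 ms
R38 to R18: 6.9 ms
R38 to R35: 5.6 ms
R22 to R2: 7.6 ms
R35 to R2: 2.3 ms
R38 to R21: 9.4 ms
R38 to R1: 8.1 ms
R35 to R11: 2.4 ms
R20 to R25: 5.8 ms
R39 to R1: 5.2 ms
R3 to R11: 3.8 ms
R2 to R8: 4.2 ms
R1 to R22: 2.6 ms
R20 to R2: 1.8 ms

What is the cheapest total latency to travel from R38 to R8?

Candidate routes:
R38 - R1 - R2 - R8: 8.1+4.1+4.2 = 16.4
R38 - R35 - R2 - R8: 5.6+2.3+4.2 = 12.1
R38 - R1 - R22 - R2 - R8: 8.1+2.6+7.6+4.2 = 22.5
Cheapest is R38 - R35 - R2 - R8 at 12.1 ms.

12.1 ms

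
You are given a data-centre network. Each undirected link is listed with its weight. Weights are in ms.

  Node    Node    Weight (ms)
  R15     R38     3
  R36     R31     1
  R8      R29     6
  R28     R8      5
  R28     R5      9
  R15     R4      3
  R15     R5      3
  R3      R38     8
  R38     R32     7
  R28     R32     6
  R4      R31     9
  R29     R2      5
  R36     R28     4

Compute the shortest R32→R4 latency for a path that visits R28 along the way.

20 ms

Shortest R32→R28: R32 → R28 = 6
Shortest R28→R4: R28 → R36 → R31 → R4 = 14
Total via R28: 6 + 14 = 20 ms.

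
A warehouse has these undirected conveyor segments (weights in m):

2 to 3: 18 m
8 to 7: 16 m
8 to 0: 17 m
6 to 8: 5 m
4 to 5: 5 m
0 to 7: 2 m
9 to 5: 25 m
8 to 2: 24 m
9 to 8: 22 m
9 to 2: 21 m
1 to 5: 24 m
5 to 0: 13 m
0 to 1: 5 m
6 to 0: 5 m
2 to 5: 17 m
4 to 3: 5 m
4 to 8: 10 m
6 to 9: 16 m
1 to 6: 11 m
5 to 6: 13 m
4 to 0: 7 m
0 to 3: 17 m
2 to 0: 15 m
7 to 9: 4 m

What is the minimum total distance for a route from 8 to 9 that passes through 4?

23 m

Best 8 to 4: 8–4 costing 10
Best 4 to 9: 4–0–7–9 costing 13
Total via 4: 10 + 13 = 23 m.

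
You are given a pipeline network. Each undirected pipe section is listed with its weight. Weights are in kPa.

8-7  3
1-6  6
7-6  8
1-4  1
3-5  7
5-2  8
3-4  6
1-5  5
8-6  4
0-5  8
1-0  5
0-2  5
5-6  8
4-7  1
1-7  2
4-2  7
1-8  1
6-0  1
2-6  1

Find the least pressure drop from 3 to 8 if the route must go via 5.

Best 3 to 5: 3 → 5 costing 7
Shortest 5→8: 5 → 1 → 8 = 6
Total via 5: 7 + 6 = 13 kPa.

13 kPa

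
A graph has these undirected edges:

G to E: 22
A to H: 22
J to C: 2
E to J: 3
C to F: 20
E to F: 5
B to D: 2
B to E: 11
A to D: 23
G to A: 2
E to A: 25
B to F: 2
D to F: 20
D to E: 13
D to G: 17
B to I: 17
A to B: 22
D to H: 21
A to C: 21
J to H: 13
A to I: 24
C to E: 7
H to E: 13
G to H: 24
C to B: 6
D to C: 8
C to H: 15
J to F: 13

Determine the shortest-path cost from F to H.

18

Shortest distances from F:
F: 0
B: 2  (via F)
D: 4  (via B)
E: 5  (via F)
C: 8  (via B)
J: 8  (via E)
H: 18  (via E)
Shortest route: F → E → H = 18.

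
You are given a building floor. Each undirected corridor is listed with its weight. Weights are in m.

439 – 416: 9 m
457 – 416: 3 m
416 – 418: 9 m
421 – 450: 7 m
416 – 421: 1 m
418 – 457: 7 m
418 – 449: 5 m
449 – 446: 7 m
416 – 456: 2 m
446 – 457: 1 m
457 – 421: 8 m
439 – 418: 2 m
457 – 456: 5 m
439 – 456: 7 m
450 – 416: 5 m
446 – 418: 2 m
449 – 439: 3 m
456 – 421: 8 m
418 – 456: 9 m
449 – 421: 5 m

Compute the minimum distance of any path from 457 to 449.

Running Dijkstra from 457:
457: 0
446: 1  (via 457)
416: 3  (via 457)
418: 3  (via 446)
421: 4  (via 416)
456: 5  (via 457)
439: 5  (via 418)
450: 8  (via 416)
449: 8  (via 446)
Shortest route: 457–446–449 = 8 m.

8 m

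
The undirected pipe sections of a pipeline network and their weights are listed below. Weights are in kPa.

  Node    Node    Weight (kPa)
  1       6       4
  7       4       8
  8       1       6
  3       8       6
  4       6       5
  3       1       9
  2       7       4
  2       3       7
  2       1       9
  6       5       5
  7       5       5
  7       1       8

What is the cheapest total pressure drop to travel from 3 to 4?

18 kPa

Candidate routes:
3–1–6–4: 9+4+5 = 18
3–2–7–4: 7+4+8 = 19
3–8–1–6–4: 6+6+4+5 = 21
3–2–1–6–4: 7+9+4+5 = 25
The minimum is 18 kPa via 3–1–6–4.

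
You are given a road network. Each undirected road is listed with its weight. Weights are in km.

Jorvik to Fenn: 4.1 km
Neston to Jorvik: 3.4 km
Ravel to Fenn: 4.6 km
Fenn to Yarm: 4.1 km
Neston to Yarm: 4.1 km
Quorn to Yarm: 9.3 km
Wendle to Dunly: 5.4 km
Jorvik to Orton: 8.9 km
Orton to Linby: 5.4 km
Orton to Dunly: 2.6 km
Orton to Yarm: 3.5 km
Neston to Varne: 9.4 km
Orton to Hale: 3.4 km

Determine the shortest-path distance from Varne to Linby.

22.4 km

Candidate routes:
Varne–Neston–Jorvik–Orton–Linby: 9.4+3.4+8.9+5.4 = 27.1
Varne–Neston–Yarm–Fenn–Jorvik–Orton–Linby: 9.4+4.1+4.1+4.1+8.9+5.4 = 36
Varne–Neston–Yarm–Orton–Linby: 9.4+4.1+3.5+5.4 = 22.4
Varne–Neston–Jorvik–Fenn–Yarm–Orton–Linby: 9.4+3.4+4.1+4.1+3.5+5.4 = 29.9
The minimum is 22.4 km via Varne–Neston–Yarm–Orton–Linby.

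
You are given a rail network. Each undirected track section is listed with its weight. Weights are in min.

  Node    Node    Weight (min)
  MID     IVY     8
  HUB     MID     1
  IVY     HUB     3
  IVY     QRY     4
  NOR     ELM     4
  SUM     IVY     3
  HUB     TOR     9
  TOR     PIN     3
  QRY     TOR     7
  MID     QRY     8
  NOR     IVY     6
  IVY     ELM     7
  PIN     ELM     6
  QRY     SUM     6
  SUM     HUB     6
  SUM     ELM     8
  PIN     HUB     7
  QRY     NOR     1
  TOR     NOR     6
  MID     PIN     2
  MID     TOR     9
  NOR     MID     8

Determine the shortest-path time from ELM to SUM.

Shortest distances from ELM:
ELM: 0
NOR: 4  (via ELM)
QRY: 5  (via NOR)
PIN: 6  (via ELM)
IVY: 7  (via ELM)
SUM: 8  (via ELM)
Shortest route: ELM–SUM = 8 min.

8 min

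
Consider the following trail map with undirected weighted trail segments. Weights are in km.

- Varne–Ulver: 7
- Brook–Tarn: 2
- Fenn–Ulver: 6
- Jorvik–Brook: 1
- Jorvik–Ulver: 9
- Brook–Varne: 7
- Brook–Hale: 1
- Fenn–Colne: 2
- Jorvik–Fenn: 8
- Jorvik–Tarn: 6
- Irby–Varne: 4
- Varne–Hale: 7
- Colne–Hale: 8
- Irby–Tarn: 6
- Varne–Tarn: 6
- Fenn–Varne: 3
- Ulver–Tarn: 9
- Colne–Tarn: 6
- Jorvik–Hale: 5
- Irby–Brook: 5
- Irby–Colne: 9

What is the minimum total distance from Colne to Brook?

8 km

Compare a few routes:
Colne–Tarn–Brook: 6+2 = 8
Colne–Hale–Brook: 8+1 = 9
The minimum is 8 km via Colne–Tarn–Brook.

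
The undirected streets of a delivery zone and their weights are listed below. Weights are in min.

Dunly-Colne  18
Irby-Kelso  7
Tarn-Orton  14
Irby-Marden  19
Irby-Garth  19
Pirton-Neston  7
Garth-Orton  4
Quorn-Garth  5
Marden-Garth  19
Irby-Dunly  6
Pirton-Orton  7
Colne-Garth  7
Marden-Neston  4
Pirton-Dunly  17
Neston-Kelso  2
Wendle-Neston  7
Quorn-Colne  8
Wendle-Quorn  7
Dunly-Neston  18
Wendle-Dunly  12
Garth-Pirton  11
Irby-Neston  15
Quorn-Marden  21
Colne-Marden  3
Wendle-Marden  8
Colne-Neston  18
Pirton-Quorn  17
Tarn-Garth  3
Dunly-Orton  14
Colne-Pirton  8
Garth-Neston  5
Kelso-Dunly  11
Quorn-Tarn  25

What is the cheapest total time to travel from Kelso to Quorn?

Candidate routes:
Kelso–Neston–Marden–Colne–Garth–Quorn: 2+4+3+7+5 = 21
Kelso–Neston–Marden–Colne–Quorn: 2+4+3+8 = 17
Kelso–Neston–Wendle–Quorn: 2+7+7 = 16
Kelso–Neston–Garth–Quorn: 2+5+5 = 12
The minimum is 12 min via Kelso–Neston–Garth–Quorn.

12 min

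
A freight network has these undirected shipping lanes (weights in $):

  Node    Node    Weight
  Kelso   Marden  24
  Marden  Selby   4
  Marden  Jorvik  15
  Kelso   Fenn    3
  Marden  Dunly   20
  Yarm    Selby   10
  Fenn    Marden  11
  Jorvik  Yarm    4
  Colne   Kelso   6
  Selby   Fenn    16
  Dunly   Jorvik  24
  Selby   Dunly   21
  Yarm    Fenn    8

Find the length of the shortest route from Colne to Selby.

Candidate routes:
Colne–Kelso–Fenn–Marden–Selby: 6+3+11+4 = 24
Colne–Kelso–Fenn–Selby: 6+3+16 = 25
Colne–Kelso–Marden–Selby: 6+24+4 = 34
Colne–Kelso–Fenn–Yarm–Selby: 6+3+8+10 = 27
Cheapest is Colne–Kelso–Fenn–Marden–Selby at $24.

$24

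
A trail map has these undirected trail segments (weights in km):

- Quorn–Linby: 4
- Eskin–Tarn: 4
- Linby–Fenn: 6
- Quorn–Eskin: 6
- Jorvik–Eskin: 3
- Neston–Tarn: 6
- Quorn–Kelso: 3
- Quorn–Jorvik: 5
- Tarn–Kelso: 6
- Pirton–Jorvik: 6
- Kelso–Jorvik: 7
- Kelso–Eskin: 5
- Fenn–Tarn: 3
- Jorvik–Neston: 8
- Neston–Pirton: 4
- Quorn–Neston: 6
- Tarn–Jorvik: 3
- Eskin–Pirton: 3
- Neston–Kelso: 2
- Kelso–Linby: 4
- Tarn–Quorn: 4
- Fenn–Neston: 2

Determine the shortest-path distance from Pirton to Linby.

10 km

Compare a few routes:
Pirton - Eskin - Kelso - Linby: 3+5+4 = 12
Pirton - Neston - Kelso - Linby: 4+2+4 = 10
Pirton - Neston - Kelso - Quorn - Linby: 4+2+3+4 = 13
Pirton - Neston - Fenn - Linby: 4+2+6 = 12
The minimum is 10 km via Pirton - Neston - Kelso - Linby.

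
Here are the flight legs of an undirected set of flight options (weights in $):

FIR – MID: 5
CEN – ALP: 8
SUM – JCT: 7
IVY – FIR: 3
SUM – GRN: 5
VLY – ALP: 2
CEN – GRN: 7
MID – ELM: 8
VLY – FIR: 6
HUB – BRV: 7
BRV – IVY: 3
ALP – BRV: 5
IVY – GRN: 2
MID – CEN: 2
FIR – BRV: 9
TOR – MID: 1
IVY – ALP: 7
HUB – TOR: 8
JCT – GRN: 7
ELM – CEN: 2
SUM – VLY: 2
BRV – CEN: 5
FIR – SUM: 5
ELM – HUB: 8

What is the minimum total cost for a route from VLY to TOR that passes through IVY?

Best VLY to IVY: VLY–ALP–IVY costing 9
Shortest IVY→TOR: IVY–FIR–MID–TOR = 9
Total via IVY: 9 + 9 = $18.

$18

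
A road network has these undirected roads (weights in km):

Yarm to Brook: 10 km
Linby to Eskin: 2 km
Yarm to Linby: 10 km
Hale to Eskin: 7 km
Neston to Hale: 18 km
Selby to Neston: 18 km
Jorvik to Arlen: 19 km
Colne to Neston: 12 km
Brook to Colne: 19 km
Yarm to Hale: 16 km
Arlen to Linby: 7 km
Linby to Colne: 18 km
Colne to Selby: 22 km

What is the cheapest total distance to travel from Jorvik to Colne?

44 km

Compare a few routes:
Jorvik → Arlen → Linby → Eskin → Hale → Neston → Colne: 19+7+2+7+18+12 = 65
Jorvik → Arlen → Linby → Yarm → Brook → Colne: 19+7+10+10+19 = 65
Jorvik → Arlen → Linby → Colne: 19+7+18 = 44
The minimum is 44 km via Jorvik → Arlen → Linby → Colne.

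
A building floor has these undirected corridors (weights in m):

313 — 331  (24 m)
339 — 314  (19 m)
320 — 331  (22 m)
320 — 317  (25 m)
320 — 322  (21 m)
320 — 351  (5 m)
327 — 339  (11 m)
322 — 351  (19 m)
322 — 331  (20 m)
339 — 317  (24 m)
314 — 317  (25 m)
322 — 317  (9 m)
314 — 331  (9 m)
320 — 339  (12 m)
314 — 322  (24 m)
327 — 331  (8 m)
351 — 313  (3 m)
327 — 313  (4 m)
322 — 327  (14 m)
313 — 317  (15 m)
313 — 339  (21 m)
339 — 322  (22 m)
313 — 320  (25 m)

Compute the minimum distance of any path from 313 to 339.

15 m

Running Dijkstra from 313:
313: 0
351: 3  (via 313)
327: 4  (via 313)
320: 8  (via 351)
331: 12  (via 327)
339: 15  (via 327)
Shortest route: 313–327–339 = 15 m.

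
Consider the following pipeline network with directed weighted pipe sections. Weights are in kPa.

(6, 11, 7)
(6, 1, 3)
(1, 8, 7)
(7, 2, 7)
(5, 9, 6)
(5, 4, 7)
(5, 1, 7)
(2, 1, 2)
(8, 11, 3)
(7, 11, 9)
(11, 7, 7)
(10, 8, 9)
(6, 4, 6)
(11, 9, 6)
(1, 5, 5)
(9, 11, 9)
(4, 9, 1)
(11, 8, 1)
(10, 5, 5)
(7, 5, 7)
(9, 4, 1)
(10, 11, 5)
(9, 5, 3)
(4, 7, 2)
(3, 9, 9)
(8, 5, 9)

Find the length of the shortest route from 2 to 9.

Enumerating some paths:
2 → 1 → 5 → 4 → 9: 2+5+7+1 = 15
2 → 1 → 5 → 9: 2+5+6 = 13
2 → 1 → 8 → 11 → 9: 2+7+3+6 = 18
The minimum is 13 kPa via 2 → 1 → 5 → 9.

13 kPa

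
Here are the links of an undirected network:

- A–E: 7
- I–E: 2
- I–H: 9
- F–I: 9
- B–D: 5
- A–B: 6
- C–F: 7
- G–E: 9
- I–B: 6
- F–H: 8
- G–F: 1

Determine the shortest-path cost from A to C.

24

Settle nodes by increasing distance from A:
A: 0
B: 6  (via A)
E: 7  (via A)
I: 9  (via E)
D: 11  (via B)
G: 16  (via E)
F: 17  (via G)
H: 18  (via I)
C: 24  (via F)
Shortest route: A → E → G → F → C = 24.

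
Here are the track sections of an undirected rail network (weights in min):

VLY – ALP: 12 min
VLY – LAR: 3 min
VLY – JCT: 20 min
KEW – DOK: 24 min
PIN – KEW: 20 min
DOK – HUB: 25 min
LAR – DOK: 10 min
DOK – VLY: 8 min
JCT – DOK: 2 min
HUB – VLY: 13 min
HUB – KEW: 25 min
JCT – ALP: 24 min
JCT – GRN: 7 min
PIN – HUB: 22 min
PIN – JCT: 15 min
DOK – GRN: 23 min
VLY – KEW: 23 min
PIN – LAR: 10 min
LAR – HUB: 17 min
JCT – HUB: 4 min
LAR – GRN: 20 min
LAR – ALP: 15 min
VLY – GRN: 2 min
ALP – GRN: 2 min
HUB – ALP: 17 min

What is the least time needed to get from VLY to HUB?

Enumerating some paths:
VLY → DOK → JCT → HUB: 8+2+4 = 14
VLY → HUB: 13 = 13
Cheapest is VLY → HUB at 13 min.

13 min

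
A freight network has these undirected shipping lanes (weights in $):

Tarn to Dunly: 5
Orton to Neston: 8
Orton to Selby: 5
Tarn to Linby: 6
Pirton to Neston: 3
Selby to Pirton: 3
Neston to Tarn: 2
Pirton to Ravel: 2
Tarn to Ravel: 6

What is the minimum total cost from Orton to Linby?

Enumerating some paths:
Orton → Selby → Pirton → Neston → Tarn → Linby: 5+3+3+2+6 = 19
Orton → Neston → Pirton → Ravel → Tarn → Linby: 8+3+2+6+6 = 25
Orton → Neston → Tarn → Linby: 8+2+6 = 16
Orton → Selby → Pirton → Ravel → Tarn → Linby: 5+3+2+6+6 = 22
The minimum is $16 via Orton → Neston → Tarn → Linby.

$16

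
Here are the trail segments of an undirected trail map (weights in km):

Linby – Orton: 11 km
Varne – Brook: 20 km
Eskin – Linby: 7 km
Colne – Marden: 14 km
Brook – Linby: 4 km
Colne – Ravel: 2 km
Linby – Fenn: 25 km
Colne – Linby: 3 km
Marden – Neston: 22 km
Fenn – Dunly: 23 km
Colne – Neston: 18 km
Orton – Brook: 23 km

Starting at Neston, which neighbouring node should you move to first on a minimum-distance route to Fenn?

Colne

Candidate routes:
Neston–Colne–Linby–Fenn: 18+3+25 = 46
Neston–Marden–Colne–Linby–Fenn: 22+14+3+25 = 64
Cheapest is Neston–Colne–Linby–Fenn at 46 km.
So from Neston the first move is to Colne.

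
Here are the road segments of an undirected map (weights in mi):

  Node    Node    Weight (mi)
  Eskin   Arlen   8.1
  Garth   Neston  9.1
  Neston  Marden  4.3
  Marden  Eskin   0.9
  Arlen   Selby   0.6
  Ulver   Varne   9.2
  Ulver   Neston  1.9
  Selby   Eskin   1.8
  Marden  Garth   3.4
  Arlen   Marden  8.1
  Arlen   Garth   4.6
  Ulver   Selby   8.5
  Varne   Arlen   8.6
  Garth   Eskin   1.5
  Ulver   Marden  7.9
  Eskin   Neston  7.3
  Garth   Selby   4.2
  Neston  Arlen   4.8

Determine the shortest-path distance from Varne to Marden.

11.9 mi

Shortest distances from Varne:
Varne: 0
Arlen: 8.6  (via Varne)
Ulver: 9.2  (via Varne)
Selby: 9.2  (via Arlen)
Eskin: 11  (via Selby)
Neston: 11.1  (via Ulver)
Marden: 11.9  (via Eskin)
Shortest route: Varne–Arlen–Selby–Eskin–Marden = 11.9 mi.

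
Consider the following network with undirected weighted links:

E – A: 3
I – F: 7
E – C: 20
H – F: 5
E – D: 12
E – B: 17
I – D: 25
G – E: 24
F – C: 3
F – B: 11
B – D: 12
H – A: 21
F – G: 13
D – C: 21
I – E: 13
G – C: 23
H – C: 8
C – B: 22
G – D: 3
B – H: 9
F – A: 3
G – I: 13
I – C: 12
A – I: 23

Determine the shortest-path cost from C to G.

16

Settle nodes by increasing distance from C:
C: 0
F: 3  (via C)
A: 6  (via F)
H: 8  (via C)
E: 9  (via A)
I: 10  (via F)
B: 14  (via F)
G: 16  (via F)
Shortest route: C → F → G = 16.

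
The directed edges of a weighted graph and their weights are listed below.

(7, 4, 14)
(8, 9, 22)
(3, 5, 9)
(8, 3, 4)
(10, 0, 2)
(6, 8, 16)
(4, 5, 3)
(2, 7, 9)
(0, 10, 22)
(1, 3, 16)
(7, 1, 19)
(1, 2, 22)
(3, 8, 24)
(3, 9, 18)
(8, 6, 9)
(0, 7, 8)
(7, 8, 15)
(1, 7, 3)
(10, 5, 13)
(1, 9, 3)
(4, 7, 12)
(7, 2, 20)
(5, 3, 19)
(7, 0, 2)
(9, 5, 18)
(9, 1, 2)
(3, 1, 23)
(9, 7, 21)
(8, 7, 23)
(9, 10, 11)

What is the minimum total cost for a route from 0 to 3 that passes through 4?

44

Shortest 0→4: 0–7–4 = 22
Shortest 4→3: 4–5–3 = 22
Total via 4: 22 + 22 = 44.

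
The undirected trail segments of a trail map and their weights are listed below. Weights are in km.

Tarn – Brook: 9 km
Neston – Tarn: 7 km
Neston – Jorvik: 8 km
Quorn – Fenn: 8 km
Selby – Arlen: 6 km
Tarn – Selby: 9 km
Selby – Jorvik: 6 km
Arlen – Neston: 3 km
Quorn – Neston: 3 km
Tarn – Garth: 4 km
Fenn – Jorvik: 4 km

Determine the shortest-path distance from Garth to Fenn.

Enumerating some paths:
Garth–Tarn–Neston–Arlen–Selby–Jorvik–Fenn: 4+7+3+6+6+4 = 30
Garth–Tarn–Neston–Jorvik–Fenn: 4+7+8+4 = 23
Garth–Tarn–Selby–Jorvik–Fenn: 4+9+6+4 = 23
Garth–Tarn–Neston–Quorn–Fenn: 4+7+3+8 = 22
Cheapest is Garth–Tarn–Neston–Quorn–Fenn at 22 km.

22 km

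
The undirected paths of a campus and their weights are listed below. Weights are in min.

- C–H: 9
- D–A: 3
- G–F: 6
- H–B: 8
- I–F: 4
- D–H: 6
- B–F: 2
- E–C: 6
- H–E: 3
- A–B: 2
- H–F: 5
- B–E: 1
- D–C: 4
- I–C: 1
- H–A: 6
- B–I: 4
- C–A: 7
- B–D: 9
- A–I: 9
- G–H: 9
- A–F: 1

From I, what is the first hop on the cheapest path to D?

C

Enumerating some paths:
I–F–A–D: 4+1+3 = 8
I–C–D: 1+4 = 5
The minimum is 5 min via I–C–D.
So from I the first move is to C.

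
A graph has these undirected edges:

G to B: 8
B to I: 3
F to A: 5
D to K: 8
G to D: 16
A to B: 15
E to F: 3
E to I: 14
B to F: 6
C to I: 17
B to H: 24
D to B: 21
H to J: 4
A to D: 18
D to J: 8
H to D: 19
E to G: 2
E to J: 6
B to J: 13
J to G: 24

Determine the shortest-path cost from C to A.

Running Dijkstra from C:
C: 0
I: 17  (via C)
B: 20  (via I)
F: 26  (via B)
G: 28  (via B)
E: 29  (via F)
A: 31  (via F)
Shortest route: C–I–B–F–A = 31.

31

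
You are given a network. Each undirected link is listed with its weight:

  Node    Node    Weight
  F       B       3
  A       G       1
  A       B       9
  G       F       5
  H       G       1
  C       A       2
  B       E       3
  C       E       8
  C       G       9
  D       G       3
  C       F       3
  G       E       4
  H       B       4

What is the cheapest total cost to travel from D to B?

Running Dijkstra from D:
D: 0
G: 3  (via D)
A: 4  (via G)
H: 4  (via G)
C: 6  (via A)
E: 7  (via G)
B: 8  (via H)
Shortest route: D–G–H–B = 8.

8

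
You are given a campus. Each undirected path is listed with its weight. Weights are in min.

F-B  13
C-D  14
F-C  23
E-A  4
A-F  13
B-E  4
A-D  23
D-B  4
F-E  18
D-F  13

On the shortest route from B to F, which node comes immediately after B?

F

Enumerating some paths:
B–D–F: 4+13 = 17
B–E–F: 4+18 = 22
B–F: 13 = 13
B–E–A–F: 4+4+13 = 21
The minimum is 13 min via B–F.
So from B the first move is to F.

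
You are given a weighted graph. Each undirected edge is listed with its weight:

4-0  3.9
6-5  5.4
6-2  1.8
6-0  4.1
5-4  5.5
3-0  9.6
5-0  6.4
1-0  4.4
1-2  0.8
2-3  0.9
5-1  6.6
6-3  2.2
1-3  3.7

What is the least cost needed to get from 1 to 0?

4.4

Enumerating some paths:
1–2–3–6–0: 0.8+0.9+2.2+4.1 = 8
1–0: 4.4 = 4.4
1–2–6–0: 0.8+1.8+4.1 = 6.7
Cheapest is 1–0 at 4.4.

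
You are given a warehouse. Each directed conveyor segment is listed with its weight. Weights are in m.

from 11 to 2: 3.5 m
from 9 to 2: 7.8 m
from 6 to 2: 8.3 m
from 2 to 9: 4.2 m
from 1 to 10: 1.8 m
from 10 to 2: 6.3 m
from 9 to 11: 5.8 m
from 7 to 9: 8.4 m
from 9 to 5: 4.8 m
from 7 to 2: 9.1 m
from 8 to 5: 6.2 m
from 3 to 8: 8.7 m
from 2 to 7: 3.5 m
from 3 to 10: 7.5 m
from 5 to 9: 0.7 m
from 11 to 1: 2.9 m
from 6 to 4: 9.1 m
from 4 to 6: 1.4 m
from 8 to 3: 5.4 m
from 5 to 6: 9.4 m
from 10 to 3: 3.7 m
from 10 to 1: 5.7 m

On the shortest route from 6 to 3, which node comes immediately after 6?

Candidate routes:
6 - 2 - 7 - 9 - 11 - 1 - 10 - 3: 8.3+3.5+8.4+5.8+2.9+1.8+3.7 = 34.4
6 - 2 - 9 - 11 - 1 - 10 - 3: 8.3+4.2+5.8+2.9+1.8+3.7 = 26.7
Cheapest is 6 - 2 - 9 - 11 - 1 - 10 - 3 at 26.7 m.
So from 6 the first move is to 2.

2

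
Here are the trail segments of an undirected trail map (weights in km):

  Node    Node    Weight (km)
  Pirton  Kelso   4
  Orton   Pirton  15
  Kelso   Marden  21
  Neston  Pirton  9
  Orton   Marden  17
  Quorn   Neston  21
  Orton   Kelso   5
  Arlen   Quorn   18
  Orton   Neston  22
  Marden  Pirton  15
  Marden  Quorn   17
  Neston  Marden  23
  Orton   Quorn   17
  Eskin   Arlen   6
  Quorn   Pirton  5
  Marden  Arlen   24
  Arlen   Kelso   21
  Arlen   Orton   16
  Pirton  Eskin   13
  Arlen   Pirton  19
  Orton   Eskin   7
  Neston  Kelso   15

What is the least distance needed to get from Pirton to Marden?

Shortest distances from Pirton:
Pirton: 0
Kelso: 4  (via Pirton)
Quorn: 5  (via Pirton)
Neston: 9  (via Pirton)
Orton: 9  (via Kelso)
Eskin: 13  (via Pirton)
Marden: 15  (via Pirton)
Shortest route: Pirton–Marden = 15 km.

15 km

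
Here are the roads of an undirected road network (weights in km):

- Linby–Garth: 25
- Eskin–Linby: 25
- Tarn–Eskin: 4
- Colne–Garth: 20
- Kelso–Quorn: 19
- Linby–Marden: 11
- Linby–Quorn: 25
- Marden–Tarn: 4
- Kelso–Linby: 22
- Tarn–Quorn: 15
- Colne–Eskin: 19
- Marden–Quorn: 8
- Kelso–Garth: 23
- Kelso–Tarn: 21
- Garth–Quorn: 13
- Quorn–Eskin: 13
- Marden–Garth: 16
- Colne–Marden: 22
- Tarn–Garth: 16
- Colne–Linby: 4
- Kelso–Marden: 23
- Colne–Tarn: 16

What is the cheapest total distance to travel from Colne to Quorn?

23 km

Compare a few routes:
Colne - Linby - Quorn: 4+25 = 29
Colne - Linby - Marden - Quorn: 4+11+8 = 23
Colne - Tarn - Marden - Quorn: 16+4+8 = 28
Cheapest is Colne - Linby - Marden - Quorn at 23 km.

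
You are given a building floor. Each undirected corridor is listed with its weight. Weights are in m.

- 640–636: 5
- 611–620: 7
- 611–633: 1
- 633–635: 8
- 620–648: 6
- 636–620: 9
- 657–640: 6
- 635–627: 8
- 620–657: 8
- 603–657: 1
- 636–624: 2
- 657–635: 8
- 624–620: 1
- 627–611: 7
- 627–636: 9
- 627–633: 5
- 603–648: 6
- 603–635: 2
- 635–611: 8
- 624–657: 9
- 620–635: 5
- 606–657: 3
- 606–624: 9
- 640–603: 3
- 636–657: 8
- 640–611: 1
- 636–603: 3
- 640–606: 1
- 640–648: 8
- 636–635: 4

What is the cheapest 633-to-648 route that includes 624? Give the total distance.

16 m

Best 633 to 624: 633–611–640–636–624 costing 9
Shortest 624→648: 624–620–648 = 7
Total via 624: 9 + 7 = 16 m.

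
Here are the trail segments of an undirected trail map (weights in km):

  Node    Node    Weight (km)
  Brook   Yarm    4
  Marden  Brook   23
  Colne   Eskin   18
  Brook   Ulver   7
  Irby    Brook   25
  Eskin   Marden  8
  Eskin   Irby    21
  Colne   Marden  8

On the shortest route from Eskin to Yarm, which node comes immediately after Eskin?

Compare a few routes:
Eskin–Irby–Brook–Yarm: 21+25+4 = 50
Eskin–Marden–Brook–Yarm: 8+23+4 = 35
Cheapest is Eskin–Marden–Brook–Yarm at 35 km.
So from Eskin the first move is to Marden.

Marden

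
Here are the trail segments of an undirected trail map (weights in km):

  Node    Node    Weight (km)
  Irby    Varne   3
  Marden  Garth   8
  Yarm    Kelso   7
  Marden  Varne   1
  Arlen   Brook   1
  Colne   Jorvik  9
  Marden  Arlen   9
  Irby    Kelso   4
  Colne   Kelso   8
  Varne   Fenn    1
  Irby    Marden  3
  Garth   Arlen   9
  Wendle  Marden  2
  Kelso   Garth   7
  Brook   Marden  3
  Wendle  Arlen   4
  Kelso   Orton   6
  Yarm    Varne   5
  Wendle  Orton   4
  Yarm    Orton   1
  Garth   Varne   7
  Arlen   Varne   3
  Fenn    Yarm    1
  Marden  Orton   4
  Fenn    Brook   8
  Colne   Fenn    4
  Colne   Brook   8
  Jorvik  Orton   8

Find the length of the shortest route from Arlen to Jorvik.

14 km

Compare a few routes:
Arlen → Varne → Fenn → Yarm → Orton → Jorvik: 3+1+1+1+8 = 14
Arlen → Varne → Marden → Orton → Jorvik: 3+1+4+8 = 16
Cheapest is Arlen → Varne → Fenn → Yarm → Orton → Jorvik at 14 km.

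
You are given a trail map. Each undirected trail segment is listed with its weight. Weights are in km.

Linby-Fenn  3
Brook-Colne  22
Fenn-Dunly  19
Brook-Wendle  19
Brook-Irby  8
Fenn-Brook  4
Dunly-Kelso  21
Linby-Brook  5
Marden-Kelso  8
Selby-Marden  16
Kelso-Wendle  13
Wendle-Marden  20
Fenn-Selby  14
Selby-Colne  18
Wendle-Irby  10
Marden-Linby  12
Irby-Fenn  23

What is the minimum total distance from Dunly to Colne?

Running Dijkstra from Dunly:
Dunly: 0
Fenn: 19  (via Dunly)
Kelso: 21  (via Dunly)
Linby: 22  (via Fenn)
Brook: 23  (via Fenn)
Marden: 29  (via Kelso)
Irby: 31  (via Brook)
Selby: 33  (via Fenn)
Wendle: 34  (via Kelso)
Colne: 45  (via Brook)
Shortest route: Dunly–Fenn–Brook–Colne = 45 km.

45 km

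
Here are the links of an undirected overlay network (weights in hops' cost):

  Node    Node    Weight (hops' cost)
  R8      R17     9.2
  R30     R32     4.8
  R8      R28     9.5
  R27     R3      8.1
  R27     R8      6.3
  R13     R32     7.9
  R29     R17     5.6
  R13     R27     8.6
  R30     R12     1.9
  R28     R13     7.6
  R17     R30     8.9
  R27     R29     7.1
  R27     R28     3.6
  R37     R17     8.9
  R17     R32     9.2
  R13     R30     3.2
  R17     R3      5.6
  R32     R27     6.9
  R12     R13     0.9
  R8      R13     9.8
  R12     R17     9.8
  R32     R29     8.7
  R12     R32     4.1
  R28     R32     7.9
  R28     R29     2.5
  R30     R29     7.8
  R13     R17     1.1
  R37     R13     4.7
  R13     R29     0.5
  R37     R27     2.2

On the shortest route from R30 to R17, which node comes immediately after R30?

Compare a few routes:
R30 → R12 → R13 → R29 → R17: 1.9+0.9+0.5+5.6 = 8.9
R30 → R13 → R17: 3.2+1.1 = 4.3
R30 → R12 → R13 → R17: 1.9+0.9+1.1 = 3.9
R30 → R17: 8.9 = 8.9
The minimum is 3.9 hops' cost via R30 → R12 → R13 → R17.
So from R30 the first move is to R12.

R12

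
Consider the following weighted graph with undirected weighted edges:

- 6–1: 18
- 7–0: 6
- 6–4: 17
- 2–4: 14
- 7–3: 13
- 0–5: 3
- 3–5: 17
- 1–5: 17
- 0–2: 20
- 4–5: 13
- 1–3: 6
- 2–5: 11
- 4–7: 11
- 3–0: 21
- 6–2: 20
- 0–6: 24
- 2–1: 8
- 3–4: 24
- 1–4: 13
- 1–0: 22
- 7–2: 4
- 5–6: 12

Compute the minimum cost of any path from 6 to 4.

17

Running Dijkstra from 6:
6: 0
5: 12  (via 6)
0: 15  (via 5)
4: 17  (via 6)
Shortest route: 6–4 = 17.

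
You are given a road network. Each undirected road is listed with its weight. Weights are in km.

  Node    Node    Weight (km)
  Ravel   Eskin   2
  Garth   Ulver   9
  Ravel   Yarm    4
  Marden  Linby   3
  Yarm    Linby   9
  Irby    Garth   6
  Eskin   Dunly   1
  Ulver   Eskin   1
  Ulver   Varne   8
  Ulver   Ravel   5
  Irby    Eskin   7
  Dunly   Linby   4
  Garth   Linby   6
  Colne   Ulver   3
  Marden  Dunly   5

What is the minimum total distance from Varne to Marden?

Running Dijkstra from Varne:
Varne: 0
Ulver: 8  (via Varne)
Eskin: 9  (via Ulver)
Dunly: 10  (via Eskin)
Colne: 11  (via Ulver)
Ravel: 11  (via Eskin)
Linby: 14  (via Dunly)
Yarm: 15  (via Ravel)
Marden: 15  (via Dunly)
Shortest route: Varne → Ulver → Eskin → Dunly → Marden = 15 km.

15 km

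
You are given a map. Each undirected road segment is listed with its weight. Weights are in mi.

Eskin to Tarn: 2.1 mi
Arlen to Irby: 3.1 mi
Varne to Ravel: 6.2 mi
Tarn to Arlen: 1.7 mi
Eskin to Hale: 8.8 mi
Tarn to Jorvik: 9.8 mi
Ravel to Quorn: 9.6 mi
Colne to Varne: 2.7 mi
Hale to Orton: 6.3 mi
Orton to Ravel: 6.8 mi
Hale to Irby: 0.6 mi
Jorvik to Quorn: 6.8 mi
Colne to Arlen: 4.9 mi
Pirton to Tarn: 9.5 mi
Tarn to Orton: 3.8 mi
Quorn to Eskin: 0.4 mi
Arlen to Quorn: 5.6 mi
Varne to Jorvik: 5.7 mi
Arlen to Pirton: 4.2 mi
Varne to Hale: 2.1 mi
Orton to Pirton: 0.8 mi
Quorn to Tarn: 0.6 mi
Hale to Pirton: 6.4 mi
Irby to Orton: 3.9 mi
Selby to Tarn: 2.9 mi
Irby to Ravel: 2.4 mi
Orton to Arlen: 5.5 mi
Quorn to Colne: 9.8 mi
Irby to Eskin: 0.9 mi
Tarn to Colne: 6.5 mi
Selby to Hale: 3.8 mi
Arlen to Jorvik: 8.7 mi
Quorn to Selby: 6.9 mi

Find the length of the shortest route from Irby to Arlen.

Settle nodes by increasing distance from Irby:
Irby: 0
Hale: 0.6  (via Irby)
Eskin: 0.9  (via Irby)
Quorn: 1.3  (via Eskin)
Tarn: 1.9  (via Quorn)
Ravel: 2.4  (via Irby)
Varne: 2.7  (via Hale)
Arlen: 3.1  (via Irby)
Shortest route: Irby → Arlen = 3.1 mi.

3.1 mi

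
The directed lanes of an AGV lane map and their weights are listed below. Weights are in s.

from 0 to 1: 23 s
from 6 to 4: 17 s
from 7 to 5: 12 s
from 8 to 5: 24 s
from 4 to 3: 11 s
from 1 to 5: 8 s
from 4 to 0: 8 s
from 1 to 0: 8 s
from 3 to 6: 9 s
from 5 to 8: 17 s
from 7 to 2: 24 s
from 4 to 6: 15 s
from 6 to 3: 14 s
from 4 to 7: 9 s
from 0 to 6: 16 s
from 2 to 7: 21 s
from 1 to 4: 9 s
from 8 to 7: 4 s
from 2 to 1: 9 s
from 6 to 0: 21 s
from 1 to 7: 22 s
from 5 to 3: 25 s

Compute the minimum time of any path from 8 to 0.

45 s

Candidate routes:
8–7–2–1–0: 4+24+9+8 = 45
8–7–2–1–4–0: 4+24+9+9+8 = 54
Cheapest is 8–7–2–1–0 at 45 s.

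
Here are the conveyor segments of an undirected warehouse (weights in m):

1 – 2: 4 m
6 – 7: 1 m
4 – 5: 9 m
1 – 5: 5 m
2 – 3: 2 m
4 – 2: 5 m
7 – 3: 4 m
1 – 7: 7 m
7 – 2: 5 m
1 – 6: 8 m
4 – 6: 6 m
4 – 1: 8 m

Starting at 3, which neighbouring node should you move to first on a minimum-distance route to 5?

2

Compare a few routes:
3 → 2 → 4 → 5: 2+5+9 = 16
3 → 2 → 1 → 5: 2+4+5 = 11
3 → 7 → 1 → 5: 4+7+5 = 16
The minimum is 11 m via 3 → 2 → 1 → 5.
So from 3 the first move is to 2.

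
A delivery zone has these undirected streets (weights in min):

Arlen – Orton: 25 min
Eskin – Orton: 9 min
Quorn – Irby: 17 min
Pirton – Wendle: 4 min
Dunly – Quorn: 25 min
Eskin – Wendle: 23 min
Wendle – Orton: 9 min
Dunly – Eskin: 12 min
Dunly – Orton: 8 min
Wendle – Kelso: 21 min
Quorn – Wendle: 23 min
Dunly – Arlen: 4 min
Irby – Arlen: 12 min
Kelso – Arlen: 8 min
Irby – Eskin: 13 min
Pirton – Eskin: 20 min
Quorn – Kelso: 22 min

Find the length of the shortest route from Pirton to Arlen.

Settle nodes by increasing distance from Pirton:
Pirton: 0
Wendle: 4  (via Pirton)
Orton: 13  (via Wendle)
Eskin: 20  (via Pirton)
Dunly: 21  (via Orton)
Kelso: 25  (via Wendle)
Arlen: 25  (via Dunly)
Shortest route: Pirton → Wendle → Orton → Dunly → Arlen = 25 min.

25 min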